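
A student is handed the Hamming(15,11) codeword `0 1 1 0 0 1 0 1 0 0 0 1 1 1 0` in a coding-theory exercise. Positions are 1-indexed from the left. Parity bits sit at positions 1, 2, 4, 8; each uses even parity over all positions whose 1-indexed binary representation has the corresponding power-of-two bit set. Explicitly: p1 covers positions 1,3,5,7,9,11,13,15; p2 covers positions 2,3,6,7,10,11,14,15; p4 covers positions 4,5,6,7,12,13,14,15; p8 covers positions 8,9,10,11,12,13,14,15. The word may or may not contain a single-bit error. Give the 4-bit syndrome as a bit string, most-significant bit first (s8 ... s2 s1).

s1: b1⊕b3⊕b5⊕b7⊕b9⊕b11⊕b13⊕b15 = 0⊕1⊕0⊕0⊕0⊕0⊕1⊕0 = 0
s2: b2⊕b3⊕b6⊕b7⊕b10⊕b11⊕b14⊕b15 = 1⊕1⊕1⊕0⊕0⊕0⊕1⊕0 = 0
s4: b4⊕b5⊕b6⊕b7⊕b12⊕b13⊕b14⊕b15 = 0⊕0⊕1⊕0⊕1⊕1⊕1⊕0 = 0
s8: b8⊕b9⊕b10⊕b11⊕b12⊕b13⊕b14⊕b15 = 1⊕0⊕0⊕0⊕1⊕1⊕1⊕0 = 0
Syndrome (s8...s1) = 0000 → position 0 (no error).

0000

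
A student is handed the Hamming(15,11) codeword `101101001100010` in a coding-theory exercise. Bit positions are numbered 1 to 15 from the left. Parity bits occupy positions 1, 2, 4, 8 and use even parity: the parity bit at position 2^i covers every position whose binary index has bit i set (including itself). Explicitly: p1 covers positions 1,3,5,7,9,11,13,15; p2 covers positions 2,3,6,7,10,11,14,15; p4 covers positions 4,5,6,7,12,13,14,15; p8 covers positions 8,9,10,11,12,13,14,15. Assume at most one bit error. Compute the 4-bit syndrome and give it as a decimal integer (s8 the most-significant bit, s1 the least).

s1: b1⊕b3⊕b5⊕b7⊕b9⊕b11⊕b13⊕b15 = 1⊕1⊕0⊕0⊕1⊕0⊕0⊕0 = 1
s2: b2⊕b3⊕b6⊕b7⊕b10⊕b11⊕b14⊕b15 = 0⊕1⊕1⊕0⊕1⊕0⊕1⊕0 = 0
s4: b4⊕b5⊕b6⊕b7⊕b12⊕b13⊕b14⊕b15 = 1⊕0⊕1⊕0⊕0⊕0⊕1⊕0 = 1
s8: b8⊕b9⊕b10⊕b11⊕b12⊕b13⊕b14⊕b15 = 0⊕1⊕1⊕0⊕0⊕0⊕1⊕0 = 1
Syndrome (s8...s1) = 1101 → position 13.

13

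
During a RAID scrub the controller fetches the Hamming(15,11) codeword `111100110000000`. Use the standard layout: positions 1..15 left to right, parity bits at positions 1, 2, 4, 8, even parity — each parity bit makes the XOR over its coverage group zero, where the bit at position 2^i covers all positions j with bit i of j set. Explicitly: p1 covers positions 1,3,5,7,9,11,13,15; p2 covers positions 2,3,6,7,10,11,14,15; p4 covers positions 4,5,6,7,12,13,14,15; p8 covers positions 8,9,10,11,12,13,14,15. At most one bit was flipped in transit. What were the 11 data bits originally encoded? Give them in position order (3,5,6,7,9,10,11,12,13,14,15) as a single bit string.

s1: b1⊕b3⊕b5⊕b7⊕b9⊕b11⊕b13⊕b15 = 1⊕1⊕0⊕1⊕0⊕0⊕0⊕0 = 1
s2: b2⊕b3⊕b6⊕b7⊕b10⊕b11⊕b14⊕b15 = 1⊕1⊕0⊕1⊕0⊕0⊕0⊕0 = 1
s4: b4⊕b5⊕b6⊕b7⊕b12⊕b13⊕b14⊕b15 = 1⊕0⊕0⊕1⊕0⊕0⊕0⊕0 = 0
s8: b8⊕b9⊕b10⊕b11⊕b12⊕b13⊕b14⊕b15 = 1⊕0⊕0⊕0⊕0⊕0⊕0⊕0 = 1
Syndrome (s8...s1) = 1011 → position 11.
Flip bit 11: corrected codeword = 111100110010000
Data bits at positions 3,5,6,7,9,10,11,12,13,14,15: 10010010000

10010010000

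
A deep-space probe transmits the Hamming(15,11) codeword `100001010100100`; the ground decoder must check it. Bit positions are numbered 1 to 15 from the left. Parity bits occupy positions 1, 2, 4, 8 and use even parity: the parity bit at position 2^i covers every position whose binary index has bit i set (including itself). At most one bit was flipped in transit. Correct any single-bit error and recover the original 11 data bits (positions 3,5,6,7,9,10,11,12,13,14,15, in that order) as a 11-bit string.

s1: b1⊕b3⊕b5⊕b7⊕b9⊕b11⊕b13⊕b15 = 1⊕0⊕0⊕0⊕0⊕0⊕1⊕0 = 0
s2: b2⊕b3⊕b6⊕b7⊕b10⊕b11⊕b14⊕b15 = 0⊕0⊕1⊕0⊕1⊕0⊕0⊕0 = 0
s4: b4⊕b5⊕b6⊕b7⊕b12⊕b13⊕b14⊕b15 = 0⊕0⊕1⊕0⊕0⊕1⊕0⊕0 = 0
s8: b8⊕b9⊕b10⊕b11⊕b12⊕b13⊕b14⊕b15 = 1⊕0⊕1⊕0⊕0⊕1⊕0⊕0 = 1
Syndrome (s8...s1) = 1000 → position 8.
Flip bit 8: corrected codeword = 100001000100100
Data bits at positions 3,5,6,7,9,10,11,12,13,14,15: 00100100100

00100100100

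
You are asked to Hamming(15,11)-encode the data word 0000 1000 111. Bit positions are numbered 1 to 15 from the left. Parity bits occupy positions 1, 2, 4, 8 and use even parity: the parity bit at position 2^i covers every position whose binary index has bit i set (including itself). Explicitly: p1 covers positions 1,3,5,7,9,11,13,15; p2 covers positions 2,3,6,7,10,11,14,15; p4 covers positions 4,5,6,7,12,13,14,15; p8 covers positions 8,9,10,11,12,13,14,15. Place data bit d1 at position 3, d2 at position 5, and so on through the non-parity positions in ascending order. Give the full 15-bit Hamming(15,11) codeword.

Place data bits at non-power-of-two positions: b3=0, b5=0, b6=0, b7=0, b9=1, b10=0, b11=0, b12=0, b13=1, b14=1, b15=1.
p1 = XOR of data positions {3,5,7,9,11,13,15} = 0⊕0⊕0⊕1⊕0⊕1⊕1 = 1
p2 = XOR of data positions {3,6,7,10,11,14,15} = 0⊕0⊕0⊕0⊕0⊕1⊕1 = 0
p4 = XOR of data positions {5,6,7,12,13,14,15} = 0⊕0⊕0⊕0⊕1⊕1⊕1 = 1
p8 = XOR of data positions {9,10,11,12,13,14,15} = 1⊕0⊕0⊕0⊕1⊕1⊕1 = 0
Codeword b1..b15 = 100100001000111

100100001000111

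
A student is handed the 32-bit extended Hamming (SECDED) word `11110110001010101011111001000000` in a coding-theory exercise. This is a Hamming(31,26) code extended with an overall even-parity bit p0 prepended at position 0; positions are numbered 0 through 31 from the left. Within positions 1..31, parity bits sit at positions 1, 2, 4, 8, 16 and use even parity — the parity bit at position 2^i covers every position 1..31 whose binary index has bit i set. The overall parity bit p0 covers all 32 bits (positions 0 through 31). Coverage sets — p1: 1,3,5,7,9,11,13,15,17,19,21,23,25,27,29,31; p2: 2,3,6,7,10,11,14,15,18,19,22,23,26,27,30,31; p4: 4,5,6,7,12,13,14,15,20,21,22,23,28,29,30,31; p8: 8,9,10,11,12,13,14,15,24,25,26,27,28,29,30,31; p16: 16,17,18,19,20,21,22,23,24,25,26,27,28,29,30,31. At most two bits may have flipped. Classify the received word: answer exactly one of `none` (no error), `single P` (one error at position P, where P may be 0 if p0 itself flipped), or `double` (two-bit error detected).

double

s1: b1⊕b3⊕b5⊕b7⊕b9⊕b11⊕b13⊕b15⊕b17⊕b19⊕b21⊕b23⊕b25⊕b27⊕b29⊕b31 = 1⊕1⊕1⊕0⊕0⊕0⊕0⊕0⊕0⊕1⊕1⊕0⊕1⊕0⊕0⊕0 = 0
s2: b2⊕b3⊕b6⊕b7⊕b10⊕b11⊕b14⊕b15⊕b18⊕b19⊕b22⊕b23⊕b26⊕b27⊕b30⊕b31 = 1⊕1⊕1⊕0⊕1⊕0⊕1⊕0⊕1⊕1⊕1⊕0⊕0⊕0⊕0⊕0 = 0
s4: b4⊕b5⊕b6⊕b7⊕b12⊕b13⊕b14⊕b15⊕b20⊕b21⊕b22⊕b23⊕b28⊕b29⊕b30⊕b31 = 0⊕1⊕1⊕0⊕1⊕0⊕1⊕0⊕1⊕1⊕1⊕0⊕0⊕0⊕0⊕0 = 1
s8: b8⊕b9⊕b10⊕b11⊕b12⊕b13⊕b14⊕b15⊕b24⊕b25⊕b26⊕b27⊕b28⊕b29⊕b30⊕b31 = 0⊕0⊕1⊕0⊕1⊕0⊕1⊕0⊕0⊕1⊕0⊕0⊕0⊕0⊕0⊕0 = 0
s16: b16⊕b17⊕b18⊕b19⊕b20⊕b21⊕b22⊕b23⊕b24⊕b25⊕b26⊕b27⊕b28⊕b29⊕b30⊕b31 = 1⊕0⊕1⊕1⊕1⊕1⊕1⊕0⊕0⊕1⊕0⊕0⊕0⊕0⊕0⊕0 = 1
Syndrome (s16...s1) = 10100 → position 20.
Overall parity (XOR of all 32 bits, including p0): 1⊕1⊕1⊕1⊕0⊕1⊕1⊕0⊕0⊕0⊕1⊕0⊕1⊕0⊕1⊕0⊕1⊕0⊕1⊕1⊕1⊕1⊕1⊕0⊕0⊕1⊕0⊕0⊕0⊕0⊕0⊕0 = 0
Overall=0, syndrome position=20 → double-bit error detected (uncorrectable).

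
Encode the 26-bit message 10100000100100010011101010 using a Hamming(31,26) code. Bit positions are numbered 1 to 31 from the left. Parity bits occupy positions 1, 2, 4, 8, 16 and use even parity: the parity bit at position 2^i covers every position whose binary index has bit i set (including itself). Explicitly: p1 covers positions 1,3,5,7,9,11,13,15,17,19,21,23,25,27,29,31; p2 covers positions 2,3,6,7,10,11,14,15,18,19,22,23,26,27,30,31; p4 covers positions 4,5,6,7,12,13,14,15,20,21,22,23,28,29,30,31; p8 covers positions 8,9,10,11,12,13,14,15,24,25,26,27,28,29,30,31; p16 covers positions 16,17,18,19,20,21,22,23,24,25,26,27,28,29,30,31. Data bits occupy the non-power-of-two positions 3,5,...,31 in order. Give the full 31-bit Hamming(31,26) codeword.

1011010000001001100010011101010

Place data bits at non-power-of-two positions: b3=1, b5=0, b6=1, b7=0, b9=0, b10=0, b11=0, b12=0, b13=1, b14=0, b15=0, b17=1, b18=0, b19=0, b20=0, b21=1, b22=0, b23=0, b24=1, b25=1, b26=1, b27=0, b28=1, b29=0, b30=1, b31=0.
p1 = XOR of data positions {3,5,7,9,11,13,15,17,19,21,23,25,27,29,31} = 1⊕0⊕0⊕0⊕0⊕1⊕0⊕1⊕0⊕1⊕0⊕1⊕0⊕0⊕0 = 1
p2 = XOR of data positions {3,6,7,10,11,14,15,18,19,22,23,26,27,30,31} = 1⊕1⊕0⊕0⊕0⊕0⊕0⊕0⊕0⊕0⊕0⊕1⊕0⊕1⊕0 = 0
p4 = XOR of data positions {5,6,7,12,13,14,15,20,21,22,23,28,29,30,31} = 0⊕1⊕0⊕0⊕1⊕0⊕0⊕0⊕1⊕0⊕0⊕1⊕0⊕1⊕0 = 1
p8 = XOR of data positions {9,10,11,12,13,14,15,24,25,26,27,28,29,30,31} = 0⊕0⊕0⊕0⊕1⊕0⊕0⊕1⊕1⊕1⊕0⊕1⊕0⊕1⊕0 = 0
p16 = XOR of data positions {17,18,19,20,21,22,23,24,25,26,27,28,29,30,31} = 1⊕0⊕0⊕0⊕1⊕0⊕0⊕1⊕1⊕1⊕0⊕1⊕0⊕1⊕0 = 1
Codeword b1..b31 = 1011010000001001100010011101010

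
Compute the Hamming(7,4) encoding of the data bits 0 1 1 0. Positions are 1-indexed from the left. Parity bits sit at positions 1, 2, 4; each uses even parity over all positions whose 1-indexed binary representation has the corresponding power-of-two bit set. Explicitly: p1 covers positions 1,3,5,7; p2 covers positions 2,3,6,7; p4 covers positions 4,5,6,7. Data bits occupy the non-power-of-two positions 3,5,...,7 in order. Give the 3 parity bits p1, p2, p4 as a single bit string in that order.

110

Place data bits at non-power-of-two positions: b3=0, b5=1, b6=1, b7=0.
p1 = XOR of data positions {3,5,7} = 0⊕1⊕0 = 1
p2 = XOR of data positions {3,6,7} = 0⊕1⊕0 = 1
p4 = XOR of data positions {5,6,7} = 1⊕1⊕0 = 0
Parity bits p1,p2,p4 = 110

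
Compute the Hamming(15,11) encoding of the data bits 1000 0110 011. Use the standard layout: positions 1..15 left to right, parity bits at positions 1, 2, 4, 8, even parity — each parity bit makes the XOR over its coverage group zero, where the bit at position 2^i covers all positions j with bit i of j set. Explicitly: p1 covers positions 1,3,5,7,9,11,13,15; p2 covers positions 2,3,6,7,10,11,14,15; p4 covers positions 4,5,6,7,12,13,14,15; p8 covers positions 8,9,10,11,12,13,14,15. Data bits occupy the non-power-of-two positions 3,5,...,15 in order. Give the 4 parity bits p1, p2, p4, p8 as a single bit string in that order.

Place data bits at non-power-of-two positions: b3=1, b5=0, b6=0, b7=0, b9=0, b10=1, b11=1, b12=0, b13=0, b14=1, b15=1.
p1 = XOR of data positions {3,5,7,9,11,13,15} = 1⊕0⊕0⊕0⊕1⊕0⊕1 = 1
p2 = XOR of data positions {3,6,7,10,11,14,15} = 1⊕0⊕0⊕1⊕1⊕1⊕1 = 1
p4 = XOR of data positions {5,6,7,12,13,14,15} = 0⊕0⊕0⊕0⊕0⊕1⊕1 = 0
p8 = XOR of data positions {9,10,11,12,13,14,15} = 0⊕1⊕1⊕0⊕0⊕1⊕1 = 0
Parity bits p1,p2,p4,p8 = 1100

1100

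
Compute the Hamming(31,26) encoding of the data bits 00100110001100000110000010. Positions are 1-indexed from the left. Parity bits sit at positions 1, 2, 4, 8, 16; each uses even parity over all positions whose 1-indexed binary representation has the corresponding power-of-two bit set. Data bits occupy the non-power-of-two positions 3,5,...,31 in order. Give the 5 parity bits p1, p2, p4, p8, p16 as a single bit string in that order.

00010

Place data bits at non-power-of-two positions: b3=0, b5=0, b6=1, b7=0, b9=0, b10=1, b11=1, b12=0, b13=0, b14=0, b15=1, b17=1, b18=0, b19=0, b20=0, b21=0, b22=0, b23=1, b24=1, b25=0, b26=0, b27=0, b28=0, b29=0, b30=1, b31=0.
p1 = XOR of data positions {3,5,7,9,11,13,15,17,19,21,23,25,27,29,31} = 0⊕0⊕0⊕0⊕1⊕0⊕1⊕1⊕0⊕0⊕1⊕0⊕0⊕0⊕0 = 0
p2 = XOR of data positions {3,6,7,10,11,14,15,18,19,22,23,26,27,30,31} = 0⊕1⊕0⊕1⊕1⊕0⊕1⊕0⊕0⊕0⊕1⊕0⊕0⊕1⊕0 = 0
p4 = XOR of data positions {5,6,7,12,13,14,15,20,21,22,23,28,29,30,31} = 0⊕1⊕0⊕0⊕0⊕0⊕1⊕0⊕0⊕0⊕1⊕0⊕0⊕1⊕0 = 0
p8 = XOR of data positions {9,10,11,12,13,14,15,24,25,26,27,28,29,30,31} = 0⊕1⊕1⊕0⊕0⊕0⊕1⊕1⊕0⊕0⊕0⊕0⊕0⊕1⊕0 = 1
p16 = XOR of data positions {17,18,19,20,21,22,23,24,25,26,27,28,29,30,31} = 1⊕0⊕0⊕0⊕0⊕0⊕1⊕1⊕0⊕0⊕0⊕0⊕0⊕1⊕0 = 0
Parity bits p1,p2,p4,p8,p16 = 00010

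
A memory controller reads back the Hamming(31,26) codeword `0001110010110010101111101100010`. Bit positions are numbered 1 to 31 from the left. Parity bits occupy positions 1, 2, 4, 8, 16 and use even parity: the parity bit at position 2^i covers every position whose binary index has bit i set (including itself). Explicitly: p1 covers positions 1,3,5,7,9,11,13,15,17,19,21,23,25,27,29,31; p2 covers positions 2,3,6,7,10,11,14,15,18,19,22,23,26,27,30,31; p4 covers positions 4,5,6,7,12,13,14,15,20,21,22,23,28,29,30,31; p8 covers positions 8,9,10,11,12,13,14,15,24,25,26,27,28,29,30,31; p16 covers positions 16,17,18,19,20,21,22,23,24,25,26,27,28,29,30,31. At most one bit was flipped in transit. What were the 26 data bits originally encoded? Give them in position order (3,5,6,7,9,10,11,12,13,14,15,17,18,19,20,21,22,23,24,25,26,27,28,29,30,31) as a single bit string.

s1: b1⊕b3⊕b5⊕b7⊕b9⊕b11⊕b13⊕b15⊕b17⊕b19⊕b21⊕b23⊕b25⊕b27⊕b29⊕b31 = 0⊕0⊕1⊕0⊕1⊕1⊕0⊕1⊕1⊕1⊕1⊕1⊕1⊕0⊕0⊕0 = 1
s2: b2⊕b3⊕b6⊕b7⊕b10⊕b11⊕b14⊕b15⊕b18⊕b19⊕b22⊕b23⊕b26⊕b27⊕b30⊕b31 = 0⊕0⊕1⊕0⊕0⊕1⊕0⊕1⊕0⊕1⊕1⊕1⊕1⊕0⊕1⊕0 = 0
s4: b4⊕b5⊕b6⊕b7⊕b12⊕b13⊕b14⊕b15⊕b20⊕b21⊕b22⊕b23⊕b28⊕b29⊕b30⊕b31 = 1⊕1⊕1⊕0⊕1⊕0⊕0⊕1⊕1⊕1⊕1⊕1⊕0⊕0⊕1⊕0 = 0
s8: b8⊕b9⊕b10⊕b11⊕b12⊕b13⊕b14⊕b15⊕b24⊕b25⊕b26⊕b27⊕b28⊕b29⊕b30⊕b31 = 0⊕1⊕0⊕1⊕1⊕0⊕0⊕1⊕0⊕1⊕1⊕0⊕0⊕0⊕1⊕0 = 1
s16: b16⊕b17⊕b18⊕b19⊕b20⊕b21⊕b22⊕b23⊕b24⊕b25⊕b26⊕b27⊕b28⊕b29⊕b30⊕b31 = 0⊕1⊕0⊕1⊕1⊕1⊕1⊕1⊕0⊕1⊕1⊕0⊕0⊕0⊕1⊕0 = 1
Syndrome (s16...s1) = 11001 → position 25.
Flip bit 25: corrected codeword = 0001110010110010101111100100010
Data bits at positions 3,5,6,7,9,10,11,12,13,14,15,17,18,19,20,21,22,23,24,25,26,27,28,29,30,31: 01101011001101111100100010

01101011001101111100100010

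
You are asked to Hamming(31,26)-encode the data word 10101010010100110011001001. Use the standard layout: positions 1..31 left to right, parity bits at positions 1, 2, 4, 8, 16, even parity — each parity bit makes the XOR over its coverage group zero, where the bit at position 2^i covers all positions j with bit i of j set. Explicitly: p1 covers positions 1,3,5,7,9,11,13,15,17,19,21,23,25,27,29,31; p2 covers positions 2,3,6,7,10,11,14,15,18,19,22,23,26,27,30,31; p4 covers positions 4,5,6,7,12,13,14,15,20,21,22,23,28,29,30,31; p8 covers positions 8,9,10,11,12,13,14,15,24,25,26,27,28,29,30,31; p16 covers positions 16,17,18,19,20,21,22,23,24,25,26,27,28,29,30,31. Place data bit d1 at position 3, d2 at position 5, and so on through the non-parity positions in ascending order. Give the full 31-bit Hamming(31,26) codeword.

Place data bits at non-power-of-two positions: b3=1, b5=0, b6=1, b7=0, b9=1, b10=0, b11=1, b12=0, b13=0, b14=1, b15=0, b17=1, b18=0, b19=0, b20=1, b21=1, b22=0, b23=0, b24=1, b25=1, b26=0, b27=0, b28=1, b29=0, b30=0, b31=1.
p1 = XOR of data positions {3,5,7,9,11,13,15,17,19,21,23,25,27,29,31} = 1⊕0⊕0⊕1⊕1⊕0⊕0⊕1⊕0⊕1⊕0⊕1⊕0⊕0⊕1 = 1
p2 = XOR of data positions {3,6,7,10,11,14,15,18,19,22,23,26,27,30,31} = 1⊕1⊕0⊕0⊕1⊕1⊕0⊕0⊕0⊕0⊕0⊕0⊕0⊕0⊕1 = 1
p4 = XOR of data positions {5,6,7,12,13,14,15,20,21,22,23,28,29,30,31} = 0⊕1⊕0⊕0⊕0⊕1⊕0⊕1⊕1⊕0⊕0⊕1⊕0⊕0⊕1 = 0
p8 = XOR of data positions {9,10,11,12,13,14,15,24,25,26,27,28,29,30,31} = 1⊕0⊕1⊕0⊕0⊕1⊕0⊕1⊕1⊕0⊕0⊕1⊕0⊕0⊕1 = 1
p16 = XOR of data positions {17,18,19,20,21,22,23,24,25,26,27,28,29,30,31} = 1⊕0⊕0⊕1⊕1⊕0⊕0⊕1⊕1⊕0⊕0⊕1⊕0⊕0⊕1 = 1
Codeword b1..b31 = 1110010110100101100110011001001

1110010110100101100110011001001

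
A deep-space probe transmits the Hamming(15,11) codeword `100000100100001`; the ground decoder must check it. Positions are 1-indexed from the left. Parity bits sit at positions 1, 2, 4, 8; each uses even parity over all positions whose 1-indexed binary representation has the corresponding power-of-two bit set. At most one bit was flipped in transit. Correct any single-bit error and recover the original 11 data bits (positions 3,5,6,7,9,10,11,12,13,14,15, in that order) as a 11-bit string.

10010100001

s1: b1⊕b3⊕b5⊕b7⊕b9⊕b11⊕b13⊕b15 = 1⊕0⊕0⊕1⊕0⊕0⊕0⊕1 = 1
s2: b2⊕b3⊕b6⊕b7⊕b10⊕b11⊕b14⊕b15 = 0⊕0⊕0⊕1⊕1⊕0⊕0⊕1 = 1
s4: b4⊕b5⊕b6⊕b7⊕b12⊕b13⊕b14⊕b15 = 0⊕0⊕0⊕1⊕0⊕0⊕0⊕1 = 0
s8: b8⊕b9⊕b10⊕b11⊕b12⊕b13⊕b14⊕b15 = 0⊕0⊕1⊕0⊕0⊕0⊕0⊕1 = 0
Syndrome (s8...s1) = 0011 → position 3.
Flip bit 3: corrected codeword = 101000100100001
Data bits at positions 3,5,6,7,9,10,11,12,13,14,15: 10010100001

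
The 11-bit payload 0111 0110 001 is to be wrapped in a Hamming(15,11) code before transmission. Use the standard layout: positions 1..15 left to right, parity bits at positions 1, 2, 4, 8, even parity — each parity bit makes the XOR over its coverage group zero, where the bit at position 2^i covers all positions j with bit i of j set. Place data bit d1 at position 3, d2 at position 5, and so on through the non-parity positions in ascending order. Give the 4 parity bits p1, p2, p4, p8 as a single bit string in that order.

Place data bits at non-power-of-two positions: b3=0, b5=1, b6=1, b7=1, b9=0, b10=1, b11=1, b12=0, b13=0, b14=0, b15=1.
p1 = XOR of data positions {3,5,7,9,11,13,15} = 0⊕1⊕1⊕0⊕1⊕0⊕1 = 0
p2 = XOR of data positions {3,6,7,10,11,14,15} = 0⊕1⊕1⊕1⊕1⊕0⊕1 = 1
p4 = XOR of data positions {5,6,7,12,13,14,15} = 1⊕1⊕1⊕0⊕0⊕0⊕1 = 0
p8 = XOR of data positions {9,10,11,12,13,14,15} = 0⊕1⊕1⊕0⊕0⊕0⊕1 = 1
Parity bits p1,p2,p4,p8 = 0101

0101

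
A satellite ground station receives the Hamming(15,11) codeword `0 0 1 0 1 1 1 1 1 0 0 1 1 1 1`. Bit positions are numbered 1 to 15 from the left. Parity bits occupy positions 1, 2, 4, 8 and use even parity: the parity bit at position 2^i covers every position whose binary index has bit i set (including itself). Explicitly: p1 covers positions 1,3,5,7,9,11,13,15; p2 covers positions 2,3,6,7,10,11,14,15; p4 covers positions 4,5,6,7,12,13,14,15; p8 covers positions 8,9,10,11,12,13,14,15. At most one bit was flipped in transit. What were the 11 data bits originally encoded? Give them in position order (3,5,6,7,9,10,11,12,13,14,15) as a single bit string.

s1: b1⊕b3⊕b5⊕b7⊕b9⊕b11⊕b13⊕b15 = 0⊕1⊕1⊕1⊕1⊕0⊕1⊕1 = 0
s2: b2⊕b3⊕b6⊕b7⊕b10⊕b11⊕b14⊕b15 = 0⊕1⊕1⊕1⊕0⊕0⊕1⊕1 = 1
s4: b4⊕b5⊕b6⊕b7⊕b12⊕b13⊕b14⊕b15 = 0⊕1⊕1⊕1⊕1⊕1⊕1⊕1 = 1
s8: b8⊕b9⊕b10⊕b11⊕b12⊕b13⊕b14⊕b15 = 1⊕1⊕0⊕0⊕1⊕1⊕1⊕1 = 0
Syndrome (s8...s1) = 0110 → position 6.
Flip bit 6: corrected codeword = 001010111001111
Data bits at positions 3,5,6,7,9,10,11,12,13,14,15: 11011001111

11011001111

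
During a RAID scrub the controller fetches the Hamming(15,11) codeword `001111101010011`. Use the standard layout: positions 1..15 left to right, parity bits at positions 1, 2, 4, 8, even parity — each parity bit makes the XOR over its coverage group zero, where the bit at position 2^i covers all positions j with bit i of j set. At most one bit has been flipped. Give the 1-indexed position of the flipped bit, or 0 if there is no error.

s1: b1⊕b3⊕b5⊕b7⊕b9⊕b11⊕b13⊕b15 = 0⊕1⊕1⊕1⊕1⊕1⊕0⊕1 = 0
s2: b2⊕b3⊕b6⊕b7⊕b10⊕b11⊕b14⊕b15 = 0⊕1⊕1⊕1⊕0⊕1⊕1⊕1 = 0
s4: b4⊕b5⊕b6⊕b7⊕b12⊕b13⊕b14⊕b15 = 1⊕1⊕1⊕1⊕0⊕0⊕1⊕1 = 0
s8: b8⊕b9⊕b10⊕b11⊕b12⊕b13⊕b14⊕b15 = 0⊕1⊕0⊕1⊕0⊕0⊕1⊕1 = 0
Syndrome (s8...s1) = 0000 → position 0 (no error).

0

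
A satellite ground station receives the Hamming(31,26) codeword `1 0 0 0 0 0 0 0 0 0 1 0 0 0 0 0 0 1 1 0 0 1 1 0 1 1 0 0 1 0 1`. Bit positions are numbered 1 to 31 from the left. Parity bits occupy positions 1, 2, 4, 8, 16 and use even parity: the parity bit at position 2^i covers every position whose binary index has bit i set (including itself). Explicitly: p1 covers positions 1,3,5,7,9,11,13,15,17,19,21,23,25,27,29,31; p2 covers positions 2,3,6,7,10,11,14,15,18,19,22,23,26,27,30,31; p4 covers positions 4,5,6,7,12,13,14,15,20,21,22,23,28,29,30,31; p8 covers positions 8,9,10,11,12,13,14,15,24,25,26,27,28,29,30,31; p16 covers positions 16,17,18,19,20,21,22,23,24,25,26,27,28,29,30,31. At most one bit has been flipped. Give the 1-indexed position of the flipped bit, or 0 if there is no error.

s1: b1⊕b3⊕b5⊕b7⊕b9⊕b11⊕b13⊕b15⊕b17⊕b19⊕b21⊕b23⊕b25⊕b27⊕b29⊕b31 = 1⊕0⊕0⊕0⊕0⊕1⊕0⊕0⊕0⊕1⊕0⊕1⊕1⊕0⊕1⊕1 = 1
s2: b2⊕b3⊕b6⊕b7⊕b10⊕b11⊕b14⊕b15⊕b18⊕b19⊕b22⊕b23⊕b26⊕b27⊕b30⊕b31 = 0⊕0⊕0⊕0⊕0⊕1⊕0⊕0⊕1⊕1⊕1⊕1⊕1⊕0⊕0⊕1 = 1
s4: b4⊕b5⊕b6⊕b7⊕b12⊕b13⊕b14⊕b15⊕b20⊕b21⊕b22⊕b23⊕b28⊕b29⊕b30⊕b31 = 0⊕0⊕0⊕0⊕0⊕0⊕0⊕0⊕0⊕0⊕1⊕1⊕0⊕1⊕0⊕1 = 0
s8: b8⊕b9⊕b10⊕b11⊕b12⊕b13⊕b14⊕b15⊕b24⊕b25⊕b26⊕b27⊕b28⊕b29⊕b30⊕b31 = 0⊕0⊕0⊕1⊕0⊕0⊕0⊕0⊕0⊕1⊕1⊕0⊕0⊕1⊕0⊕1 = 1
s16: b16⊕b17⊕b18⊕b19⊕b20⊕b21⊕b22⊕b23⊕b24⊕b25⊕b26⊕b27⊕b28⊕b29⊕b30⊕b31 = 0⊕0⊕1⊕1⊕0⊕0⊕1⊕1⊕0⊕1⊕1⊕0⊕0⊕1⊕0⊕1 = 0
Syndrome (s16...s1) = 01011 → position 11.

11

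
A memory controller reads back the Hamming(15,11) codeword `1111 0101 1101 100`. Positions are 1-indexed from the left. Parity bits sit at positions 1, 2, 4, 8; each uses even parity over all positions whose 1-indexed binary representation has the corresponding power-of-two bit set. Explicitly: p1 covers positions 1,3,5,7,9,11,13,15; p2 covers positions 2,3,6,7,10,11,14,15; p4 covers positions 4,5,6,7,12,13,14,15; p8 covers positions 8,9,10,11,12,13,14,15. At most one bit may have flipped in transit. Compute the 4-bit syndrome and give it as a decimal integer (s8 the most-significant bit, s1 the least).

8

s1: b1⊕b3⊕b5⊕b7⊕b9⊕b11⊕b13⊕b15 = 1⊕1⊕0⊕0⊕1⊕0⊕1⊕0 = 0
s2: b2⊕b3⊕b6⊕b7⊕b10⊕b11⊕b14⊕b15 = 1⊕1⊕1⊕0⊕1⊕0⊕0⊕0 = 0
s4: b4⊕b5⊕b6⊕b7⊕b12⊕b13⊕b14⊕b15 = 1⊕0⊕1⊕0⊕1⊕1⊕0⊕0 = 0
s8: b8⊕b9⊕b10⊕b11⊕b12⊕b13⊕b14⊕b15 = 1⊕1⊕1⊕0⊕1⊕1⊕0⊕0 = 1
Syndrome (s8...s1) = 1000 → position 8.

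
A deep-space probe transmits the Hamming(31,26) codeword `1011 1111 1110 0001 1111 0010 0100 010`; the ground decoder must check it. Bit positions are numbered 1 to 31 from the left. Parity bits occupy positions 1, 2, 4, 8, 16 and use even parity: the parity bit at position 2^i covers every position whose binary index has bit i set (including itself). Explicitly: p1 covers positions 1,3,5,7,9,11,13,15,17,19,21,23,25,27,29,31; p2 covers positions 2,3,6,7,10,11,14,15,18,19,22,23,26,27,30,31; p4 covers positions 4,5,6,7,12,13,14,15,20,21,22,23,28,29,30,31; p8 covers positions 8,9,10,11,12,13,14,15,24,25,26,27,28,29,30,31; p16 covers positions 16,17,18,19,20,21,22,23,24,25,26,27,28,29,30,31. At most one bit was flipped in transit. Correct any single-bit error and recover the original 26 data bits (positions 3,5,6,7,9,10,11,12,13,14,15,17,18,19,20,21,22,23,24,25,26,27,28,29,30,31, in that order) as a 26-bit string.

10111110000111100100100010

s1: b1⊕b3⊕b5⊕b7⊕b9⊕b11⊕b13⊕b15⊕b17⊕b19⊕b21⊕b23⊕b25⊕b27⊕b29⊕b31 = 1⊕1⊕1⊕1⊕1⊕1⊕0⊕0⊕1⊕1⊕0⊕1⊕0⊕0⊕0⊕0 = 1
s2: b2⊕b3⊕b6⊕b7⊕b10⊕b11⊕b14⊕b15⊕b18⊕b19⊕b22⊕b23⊕b26⊕b27⊕b30⊕b31 = 0⊕1⊕1⊕1⊕1⊕1⊕0⊕0⊕1⊕1⊕0⊕1⊕1⊕0⊕1⊕0 = 0
s4: b4⊕b5⊕b6⊕b7⊕b12⊕b13⊕b14⊕b15⊕b20⊕b21⊕b22⊕b23⊕b28⊕b29⊕b30⊕b31 = 1⊕1⊕1⊕1⊕0⊕0⊕0⊕0⊕1⊕0⊕0⊕1⊕0⊕0⊕1⊕0 = 1
s8: b8⊕b9⊕b10⊕b11⊕b12⊕b13⊕b14⊕b15⊕b24⊕b25⊕b26⊕b27⊕b28⊕b29⊕b30⊕b31 = 1⊕1⊕1⊕1⊕0⊕0⊕0⊕0⊕0⊕0⊕1⊕0⊕0⊕0⊕1⊕0 = 0
s16: b16⊕b17⊕b18⊕b19⊕b20⊕b21⊕b22⊕b23⊕b24⊕b25⊕b26⊕b27⊕b28⊕b29⊕b30⊕b31 = 1⊕1⊕1⊕1⊕1⊕0⊕0⊕1⊕0⊕0⊕1⊕0⊕0⊕0⊕1⊕0 = 0
Syndrome (s16...s1) = 00101 → position 5.
Flip bit 5: corrected codeword = 1011011111100001111100100100010
Data bits at positions 3,5,6,7,9,10,11,12,13,14,15,17,18,19,20,21,22,23,24,25,26,27,28,29,30,31: 10111110000111100100100010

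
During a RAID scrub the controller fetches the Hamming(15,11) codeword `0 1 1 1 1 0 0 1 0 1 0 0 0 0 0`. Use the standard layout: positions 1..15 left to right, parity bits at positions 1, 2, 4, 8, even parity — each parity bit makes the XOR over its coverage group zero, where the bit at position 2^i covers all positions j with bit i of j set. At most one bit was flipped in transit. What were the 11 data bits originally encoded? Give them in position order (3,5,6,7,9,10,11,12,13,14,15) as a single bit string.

s1: b1⊕b3⊕b5⊕b7⊕b9⊕b11⊕b13⊕b15 = 0⊕1⊕1⊕0⊕0⊕0⊕0⊕0 = 0
s2: b2⊕b3⊕b6⊕b7⊕b10⊕b11⊕b14⊕b15 = 1⊕1⊕0⊕0⊕1⊕0⊕0⊕0 = 1
s4: b4⊕b5⊕b6⊕b7⊕b12⊕b13⊕b14⊕b15 = 1⊕1⊕0⊕0⊕0⊕0⊕0⊕0 = 0
s8: b8⊕b9⊕b10⊕b11⊕b12⊕b13⊕b14⊕b15 = 1⊕0⊕1⊕0⊕0⊕0⊕0⊕0 = 0
Syndrome (s8...s1) = 0010 → position 2.
Flip bit 2: corrected codeword = 001110010100000
Data bits at positions 3,5,6,7,9,10,11,12,13,14,15: 11000100000

11000100000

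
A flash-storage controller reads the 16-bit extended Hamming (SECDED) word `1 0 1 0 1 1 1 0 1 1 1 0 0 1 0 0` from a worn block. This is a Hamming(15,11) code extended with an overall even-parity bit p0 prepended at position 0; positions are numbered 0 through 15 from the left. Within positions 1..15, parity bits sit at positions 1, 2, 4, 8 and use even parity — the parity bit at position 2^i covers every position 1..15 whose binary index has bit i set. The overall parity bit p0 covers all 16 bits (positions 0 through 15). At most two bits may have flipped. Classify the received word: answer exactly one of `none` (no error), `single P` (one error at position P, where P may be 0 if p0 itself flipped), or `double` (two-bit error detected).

single 3

s1: b1⊕b3⊕b5⊕b7⊕b9⊕b11⊕b13⊕b15 = 0⊕0⊕1⊕0⊕1⊕0⊕1⊕0 = 1
s2: b2⊕b3⊕b6⊕b7⊕b10⊕b11⊕b14⊕b15 = 1⊕0⊕1⊕0⊕1⊕0⊕0⊕0 = 1
s4: b4⊕b5⊕b6⊕b7⊕b12⊕b13⊕b14⊕b15 = 1⊕1⊕1⊕0⊕0⊕1⊕0⊕0 = 0
s8: b8⊕b9⊕b10⊕b11⊕b12⊕b13⊕b14⊕b15 = 1⊕1⊕1⊕0⊕0⊕1⊕0⊕0 = 0
Syndrome (s8...s1) = 0011 → position 3.
Overall parity (XOR of all 16 bits, including p0): 1⊕0⊕1⊕0⊕1⊕1⊕1⊕0⊕1⊕1⊕1⊕0⊕0⊕1⊕0⊕0 = 1
Overall=1, syndrome position=3 → single-bit error at position 3.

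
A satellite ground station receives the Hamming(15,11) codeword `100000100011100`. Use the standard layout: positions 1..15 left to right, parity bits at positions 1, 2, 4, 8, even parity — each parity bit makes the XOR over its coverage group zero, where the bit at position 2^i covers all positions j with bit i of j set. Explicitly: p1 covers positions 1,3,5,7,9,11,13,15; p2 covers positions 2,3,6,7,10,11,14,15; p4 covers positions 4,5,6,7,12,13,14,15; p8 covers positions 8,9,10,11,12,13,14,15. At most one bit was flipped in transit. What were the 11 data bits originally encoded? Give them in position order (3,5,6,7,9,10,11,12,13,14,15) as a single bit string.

s1: b1⊕b3⊕b5⊕b7⊕b9⊕b11⊕b13⊕b15 = 1⊕0⊕0⊕1⊕0⊕1⊕1⊕0 = 0
s2: b2⊕b3⊕b6⊕b7⊕b10⊕b11⊕b14⊕b15 = 0⊕0⊕0⊕1⊕0⊕1⊕0⊕0 = 0
s4: b4⊕b5⊕b6⊕b7⊕b12⊕b13⊕b14⊕b15 = 0⊕0⊕0⊕1⊕1⊕1⊕0⊕0 = 1
s8: b8⊕b9⊕b10⊕b11⊕b12⊕b13⊕b14⊕b15 = 0⊕0⊕0⊕1⊕1⊕1⊕0⊕0 = 1
Syndrome (s8...s1) = 1100 → position 12.
Flip bit 12: corrected codeword = 100000100010100
Data bits at positions 3,5,6,7,9,10,11,12,13,14,15: 00010010100

00010010100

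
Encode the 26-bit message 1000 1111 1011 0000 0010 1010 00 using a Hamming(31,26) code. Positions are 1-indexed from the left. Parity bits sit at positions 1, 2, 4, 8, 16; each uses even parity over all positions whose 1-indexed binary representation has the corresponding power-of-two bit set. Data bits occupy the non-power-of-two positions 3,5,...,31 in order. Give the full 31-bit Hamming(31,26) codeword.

0110000111111010100000010101000

Place data bits at non-power-of-two positions: b3=1, b5=0, b6=0, b7=0, b9=1, b10=1, b11=1, b12=1, b13=1, b14=0, b15=1, b17=1, b18=0, b19=0, b20=0, b21=0, b22=0, b23=0, b24=1, b25=0, b26=1, b27=0, b28=1, b29=0, b30=0, b31=0.
p1 = XOR of data positions {3,5,7,9,11,13,15,17,19,21,23,25,27,29,31} = 1⊕0⊕0⊕1⊕1⊕1⊕1⊕1⊕0⊕0⊕0⊕0⊕0⊕0⊕0 = 0
p2 = XOR of data positions {3,6,7,10,11,14,15,18,19,22,23,26,27,30,31} = 1⊕0⊕0⊕1⊕1⊕0⊕1⊕0⊕0⊕0⊕0⊕1⊕0⊕0⊕0 = 1
p4 = XOR of data positions {5,6,7,12,13,14,15,20,21,22,23,28,29,30,31} = 0⊕0⊕0⊕1⊕1⊕0⊕1⊕0⊕0⊕0⊕0⊕1⊕0⊕0⊕0 = 0
p8 = XOR of data positions {9,10,11,12,13,14,15,24,25,26,27,28,29,30,31} = 1⊕1⊕1⊕1⊕1⊕0⊕1⊕1⊕0⊕1⊕0⊕1⊕0⊕0⊕0 = 1
p16 = XOR of data positions {17,18,19,20,21,22,23,24,25,26,27,28,29,30,31} = 1⊕0⊕0⊕0⊕0⊕0⊕0⊕1⊕0⊕1⊕0⊕1⊕0⊕0⊕0 = 0
Codeword b1..b31 = 0110000111111010100000010101000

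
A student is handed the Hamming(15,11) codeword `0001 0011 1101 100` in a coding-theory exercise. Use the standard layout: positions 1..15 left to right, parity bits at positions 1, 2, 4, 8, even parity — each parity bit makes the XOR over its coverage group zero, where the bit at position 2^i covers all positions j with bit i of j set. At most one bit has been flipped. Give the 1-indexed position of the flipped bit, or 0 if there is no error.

9

s1: b1⊕b3⊕b5⊕b7⊕b9⊕b11⊕b13⊕b15 = 0⊕0⊕0⊕1⊕1⊕0⊕1⊕0 = 1
s2: b2⊕b3⊕b6⊕b7⊕b10⊕b11⊕b14⊕b15 = 0⊕0⊕0⊕1⊕1⊕0⊕0⊕0 = 0
s4: b4⊕b5⊕b6⊕b7⊕b12⊕b13⊕b14⊕b15 = 1⊕0⊕0⊕1⊕1⊕1⊕0⊕0 = 0
s8: b8⊕b9⊕b10⊕b11⊕b12⊕b13⊕b14⊕b15 = 1⊕1⊕1⊕0⊕1⊕1⊕0⊕0 = 1
Syndrome (s8...s1) = 1001 → position 9.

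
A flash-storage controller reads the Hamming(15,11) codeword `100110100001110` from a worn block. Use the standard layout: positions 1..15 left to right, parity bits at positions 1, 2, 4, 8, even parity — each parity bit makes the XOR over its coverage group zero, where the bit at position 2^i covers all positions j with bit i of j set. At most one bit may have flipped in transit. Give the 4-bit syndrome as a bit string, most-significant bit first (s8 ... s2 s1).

s1: b1⊕b3⊕b5⊕b7⊕b9⊕b11⊕b13⊕b15 = 1⊕0⊕1⊕1⊕0⊕0⊕1⊕0 = 0
s2: b2⊕b3⊕b6⊕b7⊕b10⊕b11⊕b14⊕b15 = 0⊕0⊕0⊕1⊕0⊕0⊕1⊕0 = 0
s4: b4⊕b5⊕b6⊕b7⊕b12⊕b13⊕b14⊕b15 = 1⊕1⊕0⊕1⊕1⊕1⊕1⊕0 = 0
s8: b8⊕b9⊕b10⊕b11⊕b12⊕b13⊕b14⊕b15 = 0⊕0⊕0⊕0⊕1⊕1⊕1⊕0 = 1
Syndrome (s8...s1) = 1000 → position 8.

1000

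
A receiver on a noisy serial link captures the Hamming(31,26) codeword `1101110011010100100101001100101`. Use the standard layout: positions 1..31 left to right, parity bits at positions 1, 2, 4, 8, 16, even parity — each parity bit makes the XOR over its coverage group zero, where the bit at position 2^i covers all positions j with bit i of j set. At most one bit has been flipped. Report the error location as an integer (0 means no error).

23

s1: b1⊕b3⊕b5⊕b7⊕b9⊕b11⊕b13⊕b15⊕b17⊕b19⊕b21⊕b23⊕b25⊕b27⊕b29⊕b31 = 1⊕0⊕1⊕0⊕1⊕0⊕0⊕0⊕1⊕0⊕0⊕0⊕1⊕0⊕1⊕1 = 1
s2: b2⊕b3⊕b6⊕b7⊕b10⊕b11⊕b14⊕b15⊕b18⊕b19⊕b22⊕b23⊕b26⊕b27⊕b30⊕b31 = 1⊕0⊕1⊕0⊕1⊕0⊕1⊕0⊕0⊕0⊕1⊕0⊕1⊕0⊕0⊕1 = 1
s4: b4⊕b5⊕b6⊕b7⊕b12⊕b13⊕b14⊕b15⊕b20⊕b21⊕b22⊕b23⊕b28⊕b29⊕b30⊕b31 = 1⊕1⊕1⊕0⊕1⊕0⊕1⊕0⊕1⊕0⊕1⊕0⊕0⊕1⊕0⊕1 = 1
s8: b8⊕b9⊕b10⊕b11⊕b12⊕b13⊕b14⊕b15⊕b24⊕b25⊕b26⊕b27⊕b28⊕b29⊕b30⊕b31 = 0⊕1⊕1⊕0⊕1⊕0⊕1⊕0⊕0⊕1⊕1⊕0⊕0⊕1⊕0⊕1 = 0
s16: b16⊕b17⊕b18⊕b19⊕b20⊕b21⊕b22⊕b23⊕b24⊕b25⊕b26⊕b27⊕b28⊕b29⊕b30⊕b31 = 0⊕1⊕0⊕0⊕1⊕0⊕1⊕0⊕0⊕1⊕1⊕0⊕0⊕1⊕0⊕1 = 1
Syndrome (s16...s1) = 10111 → position 23.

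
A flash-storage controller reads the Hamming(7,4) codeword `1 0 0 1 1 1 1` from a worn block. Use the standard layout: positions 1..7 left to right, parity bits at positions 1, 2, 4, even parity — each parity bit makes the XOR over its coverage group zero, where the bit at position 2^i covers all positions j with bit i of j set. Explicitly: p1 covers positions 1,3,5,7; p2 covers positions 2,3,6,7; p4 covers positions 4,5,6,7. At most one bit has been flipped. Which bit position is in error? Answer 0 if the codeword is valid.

1

s1: b1⊕b3⊕b5⊕b7 = 1⊕0⊕1⊕1 = 1
s2: b2⊕b3⊕b6⊕b7 = 0⊕0⊕1⊕1 = 0
s4: b4⊕b5⊕b6⊕b7 = 1⊕1⊕1⊕1 = 0
Syndrome (s4...s1) = 001 → position 1.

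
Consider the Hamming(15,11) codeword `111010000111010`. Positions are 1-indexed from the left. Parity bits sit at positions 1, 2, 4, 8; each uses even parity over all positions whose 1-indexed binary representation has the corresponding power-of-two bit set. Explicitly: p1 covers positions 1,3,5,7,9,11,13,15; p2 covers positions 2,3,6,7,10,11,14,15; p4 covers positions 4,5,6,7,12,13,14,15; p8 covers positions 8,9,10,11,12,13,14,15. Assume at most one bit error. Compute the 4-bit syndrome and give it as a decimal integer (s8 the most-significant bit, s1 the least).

s1: b1⊕b3⊕b5⊕b7⊕b9⊕b11⊕b13⊕b15 = 1⊕1⊕1⊕0⊕0⊕1⊕0⊕0 = 0
s2: b2⊕b3⊕b6⊕b7⊕b10⊕b11⊕b14⊕b15 = 1⊕1⊕0⊕0⊕1⊕1⊕1⊕0 = 1
s4: b4⊕b5⊕b6⊕b7⊕b12⊕b13⊕b14⊕b15 = 0⊕1⊕0⊕0⊕1⊕0⊕1⊕0 = 1
s8: b8⊕b9⊕b10⊕b11⊕b12⊕b13⊕b14⊕b15 = 0⊕0⊕1⊕1⊕1⊕0⊕1⊕0 = 0
Syndrome (s8...s1) = 0110 → position 6.

6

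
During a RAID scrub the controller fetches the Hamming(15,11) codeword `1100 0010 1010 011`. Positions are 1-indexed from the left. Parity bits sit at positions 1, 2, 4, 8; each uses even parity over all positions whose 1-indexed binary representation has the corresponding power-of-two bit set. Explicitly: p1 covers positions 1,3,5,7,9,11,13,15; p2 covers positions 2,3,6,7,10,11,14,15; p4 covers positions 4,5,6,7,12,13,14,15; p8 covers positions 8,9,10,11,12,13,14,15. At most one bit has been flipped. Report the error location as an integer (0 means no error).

7

s1: b1⊕b3⊕b5⊕b7⊕b9⊕b11⊕b13⊕b15 = 1⊕0⊕0⊕1⊕1⊕1⊕0⊕1 = 1
s2: b2⊕b3⊕b6⊕b7⊕b10⊕b11⊕b14⊕b15 = 1⊕0⊕0⊕1⊕0⊕1⊕1⊕1 = 1
s4: b4⊕b5⊕b6⊕b7⊕b12⊕b13⊕b14⊕b15 = 0⊕0⊕0⊕1⊕0⊕0⊕1⊕1 = 1
s8: b8⊕b9⊕b10⊕b11⊕b12⊕b13⊕b14⊕b15 = 0⊕1⊕0⊕1⊕0⊕0⊕1⊕1 = 0
Syndrome (s8...s1) = 0111 → position 7.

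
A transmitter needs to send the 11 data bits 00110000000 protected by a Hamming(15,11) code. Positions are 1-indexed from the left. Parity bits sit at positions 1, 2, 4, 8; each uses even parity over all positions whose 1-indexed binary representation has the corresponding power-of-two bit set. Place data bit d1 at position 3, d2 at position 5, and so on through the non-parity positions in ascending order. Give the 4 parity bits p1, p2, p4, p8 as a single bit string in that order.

Place data bits at non-power-of-two positions: b3=0, b5=0, b6=1, b7=1, b9=0, b10=0, b11=0, b12=0, b13=0, b14=0, b15=0.
p1 = XOR of data positions {3,5,7,9,11,13,15} = 0⊕0⊕1⊕0⊕0⊕0⊕0 = 1
p2 = XOR of data positions {3,6,7,10,11,14,15} = 0⊕1⊕1⊕0⊕0⊕0⊕0 = 0
p4 = XOR of data positions {5,6,7,12,13,14,15} = 0⊕1⊕1⊕0⊕0⊕0⊕0 = 0
p8 = XOR of data positions {9,10,11,12,13,14,15} = 0⊕0⊕0⊕0⊕0⊕0⊕0 = 0
Parity bits p1,p2,p4,p8 = 1000

1000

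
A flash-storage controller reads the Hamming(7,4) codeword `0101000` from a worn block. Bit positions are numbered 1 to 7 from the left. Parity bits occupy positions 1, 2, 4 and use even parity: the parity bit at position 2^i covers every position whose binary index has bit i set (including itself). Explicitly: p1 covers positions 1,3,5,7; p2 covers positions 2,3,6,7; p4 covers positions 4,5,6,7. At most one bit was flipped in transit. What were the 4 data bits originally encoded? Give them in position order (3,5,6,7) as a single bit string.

s1: b1⊕b3⊕b5⊕b7 = 0⊕0⊕0⊕0 = 0
s2: b2⊕b3⊕b6⊕b7 = 1⊕0⊕0⊕0 = 1
s4: b4⊕b5⊕b6⊕b7 = 1⊕0⊕0⊕0 = 1
Syndrome (s4...s1) = 110 → position 6.
Flip bit 6: corrected codeword = 0101010
Data bits at positions 3,5,6,7: 0010

0010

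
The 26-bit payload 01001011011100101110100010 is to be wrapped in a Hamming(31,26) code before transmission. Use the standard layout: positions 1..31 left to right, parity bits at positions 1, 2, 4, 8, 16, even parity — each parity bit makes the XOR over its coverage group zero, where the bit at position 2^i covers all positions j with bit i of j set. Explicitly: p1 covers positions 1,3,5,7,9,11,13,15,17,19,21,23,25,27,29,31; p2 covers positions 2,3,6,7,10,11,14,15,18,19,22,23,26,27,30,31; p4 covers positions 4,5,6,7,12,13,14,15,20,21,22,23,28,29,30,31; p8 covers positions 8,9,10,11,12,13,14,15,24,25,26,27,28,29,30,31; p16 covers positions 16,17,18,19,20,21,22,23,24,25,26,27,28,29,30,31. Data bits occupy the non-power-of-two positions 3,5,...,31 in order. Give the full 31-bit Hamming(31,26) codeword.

Place data bits at non-power-of-two positions: b3=0, b5=1, b6=0, b7=0, b9=1, b10=0, b11=1, b12=1, b13=0, b14=1, b15=1, b17=1, b18=0, b19=0, b20=1, b21=0, b22=1, b23=1, b24=1, b25=0, b26=1, b27=0, b28=0, b29=0, b30=1, b31=0.
p1 = XOR of data positions {3,5,7,9,11,13,15,17,19,21,23,25,27,29,31} = 0⊕1⊕0⊕1⊕1⊕0⊕1⊕1⊕0⊕0⊕1⊕0⊕0⊕0⊕0 = 0
p2 = XOR of data positions {3,6,7,10,11,14,15,18,19,22,23,26,27,30,31} = 0⊕0⊕0⊕0⊕1⊕1⊕1⊕0⊕0⊕1⊕1⊕1⊕0⊕1⊕0 = 1
p4 = XOR of data positions {5,6,7,12,13,14,15,20,21,22,23,28,29,30,31} = 1⊕0⊕0⊕1⊕0⊕1⊕1⊕1⊕0⊕1⊕1⊕0⊕0⊕1⊕0 = 0
p8 = XOR of data positions {9,10,11,12,13,14,15,24,25,26,27,28,29,30,31} = 1⊕0⊕1⊕1⊕0⊕1⊕1⊕1⊕0⊕1⊕0⊕0⊕0⊕1⊕0 = 0
p16 = XOR of data positions {17,18,19,20,21,22,23,24,25,26,27,28,29,30,31} = 1⊕0⊕0⊕1⊕0⊕1⊕1⊕1⊕0⊕1⊕0⊕0⊕0⊕1⊕0 = 1
Codeword b1..b31 = 0100100010110111100101110100010

0100100010110111100101110100010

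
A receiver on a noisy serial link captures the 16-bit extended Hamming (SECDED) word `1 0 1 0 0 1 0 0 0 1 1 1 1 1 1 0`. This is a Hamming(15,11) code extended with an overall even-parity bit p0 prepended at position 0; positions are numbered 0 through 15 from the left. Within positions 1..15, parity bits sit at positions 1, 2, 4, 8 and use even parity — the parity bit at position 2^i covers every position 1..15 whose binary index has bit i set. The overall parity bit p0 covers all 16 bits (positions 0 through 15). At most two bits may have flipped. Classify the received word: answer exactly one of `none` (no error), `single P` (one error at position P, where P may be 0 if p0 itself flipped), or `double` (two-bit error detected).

s1: b1⊕b3⊕b5⊕b7⊕b9⊕b11⊕b13⊕b15 = 0⊕0⊕1⊕0⊕1⊕1⊕1⊕0 = 0
s2: b2⊕b3⊕b6⊕b7⊕b10⊕b11⊕b14⊕b15 = 1⊕0⊕0⊕0⊕1⊕1⊕1⊕0 = 0
s4: b4⊕b5⊕b6⊕b7⊕b12⊕b13⊕b14⊕b15 = 0⊕1⊕0⊕0⊕1⊕1⊕1⊕0 = 0
s8: b8⊕b9⊕b10⊕b11⊕b12⊕b13⊕b14⊕b15 = 0⊕1⊕1⊕1⊕1⊕1⊕1⊕0 = 0
Syndrome (s8...s1) = 0000 → position 0 (no error).
Overall parity (XOR of all 16 bits, including p0): 1⊕0⊕1⊕0⊕0⊕1⊕0⊕0⊕0⊕1⊕1⊕1⊕1⊕1⊕1⊕0 = 1
Overall=1, syndrome position=0 → single-bit error at position 0.

single 0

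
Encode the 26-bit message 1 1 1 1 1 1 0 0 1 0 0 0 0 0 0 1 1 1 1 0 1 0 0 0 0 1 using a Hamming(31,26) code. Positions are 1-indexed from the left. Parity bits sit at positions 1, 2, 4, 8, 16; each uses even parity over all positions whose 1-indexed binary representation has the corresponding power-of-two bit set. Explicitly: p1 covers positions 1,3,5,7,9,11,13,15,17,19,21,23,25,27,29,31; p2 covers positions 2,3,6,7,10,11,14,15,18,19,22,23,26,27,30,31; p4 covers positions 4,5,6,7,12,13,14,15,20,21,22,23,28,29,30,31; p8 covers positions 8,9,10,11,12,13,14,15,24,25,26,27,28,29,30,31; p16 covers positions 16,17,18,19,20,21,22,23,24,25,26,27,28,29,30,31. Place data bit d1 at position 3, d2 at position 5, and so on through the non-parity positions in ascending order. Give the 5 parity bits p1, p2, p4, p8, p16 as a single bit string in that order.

00000

Place data bits at non-power-of-two positions: b3=1, b5=1, b6=1, b7=1, b9=1, b10=1, b11=0, b12=0, b13=1, b14=0, b15=0, b17=0, b18=0, b19=0, b20=0, b21=1, b22=1, b23=1, b24=1, b25=0, b26=1, b27=0, b28=0, b29=0, b30=0, b31=1.
p1 = XOR of data positions {3,5,7,9,11,13,15,17,19,21,23,25,27,29,31} = 1⊕1⊕1⊕1⊕0⊕1⊕0⊕0⊕0⊕1⊕1⊕0⊕0⊕0⊕1 = 0
p2 = XOR of data positions {3,6,7,10,11,14,15,18,19,22,23,26,27,30,31} = 1⊕1⊕1⊕1⊕0⊕0⊕0⊕0⊕0⊕1⊕1⊕1⊕0⊕0⊕1 = 0
p4 = XOR of data positions {5,6,7,12,13,14,15,20,21,22,23,28,29,30,31} = 1⊕1⊕1⊕0⊕1⊕0⊕0⊕0⊕1⊕1⊕1⊕0⊕0⊕0⊕1 = 0
p8 = XOR of data positions {9,10,11,12,13,14,15,24,25,26,27,28,29,30,31} = 1⊕1⊕0⊕0⊕1⊕0⊕0⊕1⊕0⊕1⊕0⊕0⊕0⊕0⊕1 = 0
p16 = XOR of data positions {17,18,19,20,21,22,23,24,25,26,27,28,29,30,31} = 0⊕0⊕0⊕0⊕1⊕1⊕1⊕1⊕0⊕1⊕0⊕0⊕0⊕0⊕1 = 0
Parity bits p1,p2,p4,p8,p16 = 00000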